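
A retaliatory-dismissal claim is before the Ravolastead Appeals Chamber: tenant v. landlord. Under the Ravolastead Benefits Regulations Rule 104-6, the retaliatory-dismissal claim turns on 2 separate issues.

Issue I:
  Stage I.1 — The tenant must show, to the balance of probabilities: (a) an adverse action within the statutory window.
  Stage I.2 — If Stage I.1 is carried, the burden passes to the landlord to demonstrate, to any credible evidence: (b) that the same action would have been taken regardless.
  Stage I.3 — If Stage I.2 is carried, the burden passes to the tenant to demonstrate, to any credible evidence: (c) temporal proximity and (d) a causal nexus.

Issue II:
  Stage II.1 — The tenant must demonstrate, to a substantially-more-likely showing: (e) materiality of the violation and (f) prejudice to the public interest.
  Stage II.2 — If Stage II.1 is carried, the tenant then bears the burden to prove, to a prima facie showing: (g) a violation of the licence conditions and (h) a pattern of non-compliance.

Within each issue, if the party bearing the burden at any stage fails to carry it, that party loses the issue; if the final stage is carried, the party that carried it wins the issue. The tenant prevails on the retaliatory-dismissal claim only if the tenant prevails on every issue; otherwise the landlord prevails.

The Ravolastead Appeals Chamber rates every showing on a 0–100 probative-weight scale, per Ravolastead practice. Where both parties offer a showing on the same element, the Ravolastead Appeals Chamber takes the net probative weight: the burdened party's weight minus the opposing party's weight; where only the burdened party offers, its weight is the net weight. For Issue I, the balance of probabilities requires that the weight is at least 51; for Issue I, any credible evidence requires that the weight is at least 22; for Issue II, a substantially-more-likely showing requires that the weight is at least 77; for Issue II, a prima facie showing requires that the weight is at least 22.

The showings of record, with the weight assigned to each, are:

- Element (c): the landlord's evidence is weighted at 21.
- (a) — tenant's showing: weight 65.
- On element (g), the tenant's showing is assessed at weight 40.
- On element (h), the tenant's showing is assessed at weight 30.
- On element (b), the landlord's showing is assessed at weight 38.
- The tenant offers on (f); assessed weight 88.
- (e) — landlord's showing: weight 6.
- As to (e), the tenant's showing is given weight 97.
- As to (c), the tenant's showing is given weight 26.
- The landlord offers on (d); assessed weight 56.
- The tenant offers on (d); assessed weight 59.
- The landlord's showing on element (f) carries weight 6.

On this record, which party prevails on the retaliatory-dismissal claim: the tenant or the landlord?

— Issue I —
Stage I.1 (tenant, the balance of probabilities, weight is at least 51): (a) 65 ≥ 51 — meets.
  The tenant carries Stage I.1; the landlord now bears the burden.
Stage I.2 (landlord, any credible evidence, weight is at least 22): (b) 38 ≥ 22 — meets.
  All elements met. The burden passes to the tenant.
Stage I.3 (tenant, any credible evidence, weight is at least 22): (c) net 26−21=5 < 22 — fails; (d) net 59−56=3 < 22 — fails.
  Not every element is met, so the tenant fails to carry Stage I.3.
The landlord prevails on this issue.
— Issue II —
At Stage II.1 the tenant must meet a substantially-more-likely showing (weight is at least 77): on (e) the weight is 97 less the opposing 6 gives net 91, ≥ 77, so (e) meets the standard; on (f) the weight is 88 less the opposing 6 gives net 82, ≥ 77, so (f) meets the standard.
  Stage II.1 carried; the burden remains with the tenant.
At Stage II.2 the tenant must meet a prima facie showing (weight is at least 22): on (g) the weight is 40, which does reach 22, so (g) meets the standard; on (h) the weight is 30, ≥ 22, so (h) meets the standard.
  Stage II.2 carried; the final stage is satisfied.
With every stage satisfied, the tenant prevails on this issue.
Per-issue: Issue I → landlord; Issue II → tenant. The tenant must prevail on every issue; overall, the landlord prevails.

landlord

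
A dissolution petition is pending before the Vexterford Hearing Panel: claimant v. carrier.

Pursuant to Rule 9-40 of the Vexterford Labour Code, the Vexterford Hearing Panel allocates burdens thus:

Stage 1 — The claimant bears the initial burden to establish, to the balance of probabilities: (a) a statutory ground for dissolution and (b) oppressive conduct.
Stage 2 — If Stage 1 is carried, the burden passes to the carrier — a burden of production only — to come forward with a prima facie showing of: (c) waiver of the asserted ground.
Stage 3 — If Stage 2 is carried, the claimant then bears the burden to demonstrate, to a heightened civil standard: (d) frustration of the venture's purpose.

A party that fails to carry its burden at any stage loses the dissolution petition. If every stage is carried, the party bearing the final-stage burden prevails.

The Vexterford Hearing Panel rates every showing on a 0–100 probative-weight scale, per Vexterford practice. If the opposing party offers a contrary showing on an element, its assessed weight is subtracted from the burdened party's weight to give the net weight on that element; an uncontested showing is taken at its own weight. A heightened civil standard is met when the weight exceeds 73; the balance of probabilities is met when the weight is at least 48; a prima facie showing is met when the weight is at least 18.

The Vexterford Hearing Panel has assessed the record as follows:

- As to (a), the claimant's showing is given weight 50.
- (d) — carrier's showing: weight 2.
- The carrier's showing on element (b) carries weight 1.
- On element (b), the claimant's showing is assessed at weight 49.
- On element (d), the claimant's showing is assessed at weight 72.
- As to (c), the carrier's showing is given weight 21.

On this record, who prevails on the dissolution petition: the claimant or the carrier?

carrier

Stage 1 (claimant, the balance of probabilities, weight is at least 48): (a) 50 ≥ 48 — meets; (b) net 49−1=48 ≥ 48 — meets.
  All elements met. The burden passes to the carrier.
Stage 2 (carrier, a prima facie showing, weight is at least 18): (c) 21 ≥ 18 — meets.
  Stage 2 carried; the burden shifts to the claimant.
Stage 3 (claimant, a heightened civil standard, weight exceeds 73): (d) net 72−2=70 ≤ 73 — fails.
  The claimant does not carry Stage 3.
The carrier prevails.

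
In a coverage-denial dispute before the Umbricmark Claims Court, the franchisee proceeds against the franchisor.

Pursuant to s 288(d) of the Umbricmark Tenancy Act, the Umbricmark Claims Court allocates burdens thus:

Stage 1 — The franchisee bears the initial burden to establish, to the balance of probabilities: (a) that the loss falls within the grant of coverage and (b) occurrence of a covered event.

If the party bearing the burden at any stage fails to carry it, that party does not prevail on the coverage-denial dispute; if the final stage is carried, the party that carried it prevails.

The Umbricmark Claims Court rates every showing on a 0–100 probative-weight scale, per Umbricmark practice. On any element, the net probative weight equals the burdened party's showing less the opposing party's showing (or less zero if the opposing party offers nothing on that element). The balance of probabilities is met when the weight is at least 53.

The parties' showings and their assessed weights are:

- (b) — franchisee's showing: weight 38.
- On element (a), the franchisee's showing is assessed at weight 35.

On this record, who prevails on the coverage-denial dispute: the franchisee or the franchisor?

franchisor

At Stage 1 the franchisee must meet the balance of probabilities (weight is at least 53): on (a) the weight is 35, < 53, so (a) does not meet the standard; on (b) the weight is 38, which does not reach 53, so (b) does not meet the standard.
  Not every element is met, so the franchisee fails to carry Stage 1.
The franchisor prevails.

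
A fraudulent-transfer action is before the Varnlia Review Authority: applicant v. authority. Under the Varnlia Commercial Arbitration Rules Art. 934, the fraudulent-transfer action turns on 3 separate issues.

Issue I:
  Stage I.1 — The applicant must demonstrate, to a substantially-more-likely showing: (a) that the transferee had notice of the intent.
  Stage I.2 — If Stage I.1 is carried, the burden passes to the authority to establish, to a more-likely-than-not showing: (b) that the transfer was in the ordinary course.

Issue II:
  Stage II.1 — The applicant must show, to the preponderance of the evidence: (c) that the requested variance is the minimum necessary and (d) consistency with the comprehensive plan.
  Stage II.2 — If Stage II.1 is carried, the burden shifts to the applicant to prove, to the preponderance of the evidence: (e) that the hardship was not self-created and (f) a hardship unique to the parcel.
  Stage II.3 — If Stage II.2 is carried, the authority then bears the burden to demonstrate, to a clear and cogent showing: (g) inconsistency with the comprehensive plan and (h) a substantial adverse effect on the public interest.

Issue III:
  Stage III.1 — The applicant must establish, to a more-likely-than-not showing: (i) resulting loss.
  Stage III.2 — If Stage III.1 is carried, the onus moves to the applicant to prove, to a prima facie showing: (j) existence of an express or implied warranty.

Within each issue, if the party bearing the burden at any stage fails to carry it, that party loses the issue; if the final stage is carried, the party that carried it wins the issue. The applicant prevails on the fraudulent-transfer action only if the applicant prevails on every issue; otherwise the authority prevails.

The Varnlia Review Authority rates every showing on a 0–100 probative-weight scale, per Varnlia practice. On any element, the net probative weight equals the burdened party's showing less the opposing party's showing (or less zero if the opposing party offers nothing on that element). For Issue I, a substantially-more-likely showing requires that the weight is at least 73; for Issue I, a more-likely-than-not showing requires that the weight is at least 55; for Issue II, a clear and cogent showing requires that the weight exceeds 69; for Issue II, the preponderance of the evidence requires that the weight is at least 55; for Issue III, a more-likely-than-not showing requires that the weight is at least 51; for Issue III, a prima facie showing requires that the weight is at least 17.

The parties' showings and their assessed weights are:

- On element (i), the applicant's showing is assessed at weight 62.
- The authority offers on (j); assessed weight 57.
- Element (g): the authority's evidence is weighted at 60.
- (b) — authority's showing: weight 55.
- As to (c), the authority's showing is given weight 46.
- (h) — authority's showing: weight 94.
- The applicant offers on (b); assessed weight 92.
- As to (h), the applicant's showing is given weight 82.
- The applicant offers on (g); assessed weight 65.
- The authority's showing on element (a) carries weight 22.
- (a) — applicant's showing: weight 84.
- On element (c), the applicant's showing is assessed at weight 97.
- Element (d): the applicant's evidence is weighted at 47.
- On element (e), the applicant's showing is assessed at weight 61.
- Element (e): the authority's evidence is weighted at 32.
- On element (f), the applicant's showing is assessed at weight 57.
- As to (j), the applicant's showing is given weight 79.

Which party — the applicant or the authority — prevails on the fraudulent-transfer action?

— Issue I —
Stage I.1 — burden on applicant; standard: a substantially-more-likely showing (weight is at least 73).
    (a): 84 − 22 = 62 < 73 [not met]
  Stage I.1 not carried; the applicant fails its burden.
The analysis ends at Stage I.1; the authority prevails on this issue.
— Issue II —
Stage II.1 (applicant, the preponderance of the evidence, weight is at least 55): (c) net 97−46=51 < 55 — fails; (d) 47 < 55 — fails.
  The applicant does not carry Stage II.1.
The analysis ends at Stage II.1; the authority prevails on this issue.
— Issue III —
Stage III.1 (applicant, a more-likely-than-not showing, weight is at least 51): (i) 62 ≥ 51 — meets.
  Stage III.1 carried; the burden remains with the applicant.
Stage III.2 (applicant, a prima facie showing, weight is at least 17): (j) net 79−57=22 ≥ 17 — meets.
  Stage III.2 carried; the final stage is satisfied.
With every stage satisfied, the applicant prevails on this issue.
Per-issue: Issue I → authority; Issue II → authority; Issue III → applicant. The applicant must prevail on every issue; overall, the authority prevails.

authority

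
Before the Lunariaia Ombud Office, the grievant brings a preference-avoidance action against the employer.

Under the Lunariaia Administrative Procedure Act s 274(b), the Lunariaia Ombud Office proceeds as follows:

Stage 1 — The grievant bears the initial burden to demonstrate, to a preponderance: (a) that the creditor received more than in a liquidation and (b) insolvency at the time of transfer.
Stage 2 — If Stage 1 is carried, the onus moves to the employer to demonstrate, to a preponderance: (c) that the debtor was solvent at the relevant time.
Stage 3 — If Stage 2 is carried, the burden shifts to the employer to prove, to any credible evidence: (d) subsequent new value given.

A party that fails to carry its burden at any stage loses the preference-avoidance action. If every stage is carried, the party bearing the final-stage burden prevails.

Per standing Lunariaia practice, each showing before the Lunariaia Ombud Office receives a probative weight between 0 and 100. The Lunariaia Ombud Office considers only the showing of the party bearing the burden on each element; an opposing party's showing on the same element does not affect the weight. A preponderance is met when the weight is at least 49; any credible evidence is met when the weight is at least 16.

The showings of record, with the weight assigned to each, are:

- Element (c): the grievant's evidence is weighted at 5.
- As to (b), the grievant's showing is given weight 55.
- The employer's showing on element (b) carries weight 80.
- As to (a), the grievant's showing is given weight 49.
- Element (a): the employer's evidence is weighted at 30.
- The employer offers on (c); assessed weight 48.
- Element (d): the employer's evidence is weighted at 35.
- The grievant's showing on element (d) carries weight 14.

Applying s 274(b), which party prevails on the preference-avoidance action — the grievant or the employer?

Stage 1 (grievant, a preponderance, weight is at least 49): (a) 49 (employer's 30 disregarded) ≥ 49 — meets; (b) 55 (employer's 80 disregarded) ≥ 49 — meets.
  Stage 1 is satisfied; the onus moves to the employer.
Stage 2 (employer, a preponderance, weight is at least 49): (c) 48 (grievant's 5 disregarded) < 49 — fails.
  The employer does not carry Stage 2.
The grievant prevails.

grievant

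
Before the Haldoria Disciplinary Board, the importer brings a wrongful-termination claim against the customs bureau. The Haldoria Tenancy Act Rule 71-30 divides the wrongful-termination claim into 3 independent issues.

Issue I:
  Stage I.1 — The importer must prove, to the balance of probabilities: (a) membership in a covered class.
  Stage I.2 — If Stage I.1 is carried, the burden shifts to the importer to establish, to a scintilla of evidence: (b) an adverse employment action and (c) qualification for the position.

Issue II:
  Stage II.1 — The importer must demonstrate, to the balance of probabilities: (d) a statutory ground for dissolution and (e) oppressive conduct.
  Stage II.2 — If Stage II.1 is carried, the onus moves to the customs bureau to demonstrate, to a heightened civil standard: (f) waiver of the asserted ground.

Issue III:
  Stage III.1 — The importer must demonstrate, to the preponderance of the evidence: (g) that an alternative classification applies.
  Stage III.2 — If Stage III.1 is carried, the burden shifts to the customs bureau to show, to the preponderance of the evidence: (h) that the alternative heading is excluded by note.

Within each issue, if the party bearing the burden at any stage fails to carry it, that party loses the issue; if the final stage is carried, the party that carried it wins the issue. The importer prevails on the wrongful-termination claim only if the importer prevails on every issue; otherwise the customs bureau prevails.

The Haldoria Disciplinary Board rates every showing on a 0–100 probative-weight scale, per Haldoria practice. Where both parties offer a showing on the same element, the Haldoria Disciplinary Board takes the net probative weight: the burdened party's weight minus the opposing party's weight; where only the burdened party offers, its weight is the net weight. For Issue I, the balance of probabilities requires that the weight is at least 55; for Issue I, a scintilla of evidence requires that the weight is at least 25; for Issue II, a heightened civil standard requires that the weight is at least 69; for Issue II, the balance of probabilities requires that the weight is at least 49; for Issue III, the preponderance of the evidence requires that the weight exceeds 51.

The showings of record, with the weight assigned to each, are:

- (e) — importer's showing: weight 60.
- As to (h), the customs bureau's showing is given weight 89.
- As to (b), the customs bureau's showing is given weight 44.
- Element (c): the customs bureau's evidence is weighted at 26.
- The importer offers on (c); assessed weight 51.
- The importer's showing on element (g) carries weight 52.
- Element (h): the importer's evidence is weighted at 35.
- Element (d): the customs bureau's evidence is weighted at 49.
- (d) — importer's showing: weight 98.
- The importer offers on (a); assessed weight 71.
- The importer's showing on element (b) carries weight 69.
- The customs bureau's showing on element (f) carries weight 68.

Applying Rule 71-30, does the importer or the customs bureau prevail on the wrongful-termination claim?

customs bureau

— Issue I —
Stage I.1 (importer, the balance of probabilities, weight is at least 55): (a) 71 ≥ 55 — meets.
  All elements met. The importer retains the burden for Stage I.2.
Stage I.2 (importer, a scintilla of evidence, weight is at least 25): (b) net 69−44=25 ≥ 25 — meets; (c) net 51−26=25 ≥ 25 — meets.
  The importer carries the last stage.
With every stage satisfied, the importer prevails on this issue.
— Issue II —
Stage II.1 — burden on importer; standard: the balance of probabilities (weight is at least 49).
    (d): 98 − 49 = 49 ≥ 49 [met]
    (e): 60 ≥ 49 [met]
  Stage II.1 is satisfied; the onus moves to the customs bureau.
Stage II.2 — burden on customs bureau; standard: a heightened civil standard (weight is at least 69).
    (f): 68 < 69 [not met]
  Not every element is met, so the customs bureau fails to carry Stage II.2.
The analysis ends at Stage II.2; the importer prevails on this issue.
— Issue III —
At Stage III.1 the importer must meet the preponderance of the evidence (weight exceeds 51): on (g) the weight is 52, which does exceed 51, so (g) meets the standard.
  All elements met. The burden passes to the customs bureau.
At Stage III.2 the customs bureau must meet the preponderance of the evidence (weight exceeds 51): on (h) the weight is 89 less the opposing 35 gives net 54, > 51, so (h) meets the standard.
  Stage III.2 carried; the final stage is satisfied.
With every stage satisfied, the customs bureau prevails on this issue.
Per-issue: Issue I → importer; Issue II → importer; Issue III → customs bureau. The importer must prevail on every issue; overall, the customs bureau prevails.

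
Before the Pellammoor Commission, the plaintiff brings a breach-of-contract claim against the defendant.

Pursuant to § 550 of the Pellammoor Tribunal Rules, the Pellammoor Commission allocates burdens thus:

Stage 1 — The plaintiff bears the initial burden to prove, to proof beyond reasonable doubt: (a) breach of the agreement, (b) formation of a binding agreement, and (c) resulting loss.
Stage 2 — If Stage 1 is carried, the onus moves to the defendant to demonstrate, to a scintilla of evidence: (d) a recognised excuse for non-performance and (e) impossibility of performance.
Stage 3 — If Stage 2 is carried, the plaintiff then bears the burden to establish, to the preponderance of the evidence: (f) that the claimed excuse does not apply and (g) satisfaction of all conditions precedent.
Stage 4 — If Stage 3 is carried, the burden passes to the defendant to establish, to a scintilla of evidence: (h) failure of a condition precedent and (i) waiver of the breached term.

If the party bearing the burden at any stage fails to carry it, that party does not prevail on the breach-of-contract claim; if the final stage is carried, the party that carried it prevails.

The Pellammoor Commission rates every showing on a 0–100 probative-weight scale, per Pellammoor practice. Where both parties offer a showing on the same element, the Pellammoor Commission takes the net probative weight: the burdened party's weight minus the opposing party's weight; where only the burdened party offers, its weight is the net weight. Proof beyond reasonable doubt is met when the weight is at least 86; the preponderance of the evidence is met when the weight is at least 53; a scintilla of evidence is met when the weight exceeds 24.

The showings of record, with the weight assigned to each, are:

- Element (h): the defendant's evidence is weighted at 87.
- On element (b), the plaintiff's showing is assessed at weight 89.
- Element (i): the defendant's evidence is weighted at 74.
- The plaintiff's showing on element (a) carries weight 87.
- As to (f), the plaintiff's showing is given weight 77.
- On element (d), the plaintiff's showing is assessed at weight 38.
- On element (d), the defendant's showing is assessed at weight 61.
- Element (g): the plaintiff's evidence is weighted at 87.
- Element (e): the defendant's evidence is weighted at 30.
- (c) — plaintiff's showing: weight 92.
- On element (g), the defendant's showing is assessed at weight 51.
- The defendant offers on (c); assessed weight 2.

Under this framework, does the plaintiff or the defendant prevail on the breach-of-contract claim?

plaintiff

Stage 1 (plaintiff, proof beyond reasonable doubt, weight is at least 86): (a) 87 ≥ 86 — meets; (b) 89 ≥ 86 — meets; (c) net 92−2=90 ≥ 86 — meets.
  Stage 1 is satisfied; the onus moves to the defendant.
Stage 2 (defendant, a scintilla of evidence, weight exceeds 24): (d) net 61−38=23 ≤ 24 — fails; (e) 30 > 24 — meets.
  Stage 2 not carried; the defendant fails its burden.
The analysis ends at Stage 2; the plaintiff prevails.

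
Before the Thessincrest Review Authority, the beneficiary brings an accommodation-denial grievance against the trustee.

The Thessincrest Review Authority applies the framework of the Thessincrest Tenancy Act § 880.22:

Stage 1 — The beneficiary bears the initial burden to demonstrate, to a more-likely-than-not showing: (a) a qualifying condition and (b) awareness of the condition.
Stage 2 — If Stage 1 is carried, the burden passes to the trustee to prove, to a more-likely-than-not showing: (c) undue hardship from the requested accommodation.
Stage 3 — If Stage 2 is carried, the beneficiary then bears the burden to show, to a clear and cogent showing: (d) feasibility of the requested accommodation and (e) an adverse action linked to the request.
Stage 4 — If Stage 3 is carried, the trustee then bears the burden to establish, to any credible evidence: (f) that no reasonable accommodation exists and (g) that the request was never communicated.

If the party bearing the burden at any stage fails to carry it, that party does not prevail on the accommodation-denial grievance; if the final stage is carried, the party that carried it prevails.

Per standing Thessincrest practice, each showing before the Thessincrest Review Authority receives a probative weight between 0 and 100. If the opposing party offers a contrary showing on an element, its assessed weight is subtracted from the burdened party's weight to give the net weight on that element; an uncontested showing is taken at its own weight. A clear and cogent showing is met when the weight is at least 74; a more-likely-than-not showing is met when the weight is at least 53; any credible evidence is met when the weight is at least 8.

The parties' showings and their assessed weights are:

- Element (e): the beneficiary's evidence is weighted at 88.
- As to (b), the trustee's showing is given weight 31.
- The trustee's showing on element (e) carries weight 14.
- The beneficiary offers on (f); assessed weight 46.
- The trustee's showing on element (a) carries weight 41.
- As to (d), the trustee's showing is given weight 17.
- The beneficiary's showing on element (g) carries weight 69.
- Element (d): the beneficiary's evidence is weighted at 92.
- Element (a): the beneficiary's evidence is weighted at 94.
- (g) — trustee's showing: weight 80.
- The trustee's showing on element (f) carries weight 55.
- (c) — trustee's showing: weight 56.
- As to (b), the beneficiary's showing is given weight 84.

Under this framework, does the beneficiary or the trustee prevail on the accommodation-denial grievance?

At Stage 1 the beneficiary must meet a more-likely-than-not showing (weight is at least 53): on (a) the weight is 94 less the opposing 41 gives net 53, ≥ 53, so (a) meets the standard; on (b) the weight is 84 less the opposing 31 gives net 53, which does reach 53, so (b) meets the standard.
  The beneficiary carries Stage 1; the trustee now bears the burden.
At Stage 2 the trustee must meet a more-likely-than-not showing (weight is at least 53): on (c) the weight is 56, which does reach 53, so (c) meets the standard.
  Stage 2 carried; the burden shifts to the beneficiary.
At Stage 3 the beneficiary must meet a clear and cogent showing (weight is at least 74): on (d) the weight is 92 less the opposing 17 gives net 75, which does reach 74, so (d) meets the standard; on (e) the weight is 88 less the opposing 14 gives net 74, which does reach 74, so (e) meets the standard.
  Stage 3 carried; the burden shifts to the trustee.
At Stage 4 the trustee must meet any credible evidence (weight is at least 8): on (f) the weight is 55 less the opposing 46 gives net 9, ≥ 8, so (f) meets the standard; on (g) the weight is 80 less the opposing 69 gives net 11, ≥ 8, so (g) meets the standard.
  All elements met at the final stage.
With every stage satisfied, the trustee prevails.

trustee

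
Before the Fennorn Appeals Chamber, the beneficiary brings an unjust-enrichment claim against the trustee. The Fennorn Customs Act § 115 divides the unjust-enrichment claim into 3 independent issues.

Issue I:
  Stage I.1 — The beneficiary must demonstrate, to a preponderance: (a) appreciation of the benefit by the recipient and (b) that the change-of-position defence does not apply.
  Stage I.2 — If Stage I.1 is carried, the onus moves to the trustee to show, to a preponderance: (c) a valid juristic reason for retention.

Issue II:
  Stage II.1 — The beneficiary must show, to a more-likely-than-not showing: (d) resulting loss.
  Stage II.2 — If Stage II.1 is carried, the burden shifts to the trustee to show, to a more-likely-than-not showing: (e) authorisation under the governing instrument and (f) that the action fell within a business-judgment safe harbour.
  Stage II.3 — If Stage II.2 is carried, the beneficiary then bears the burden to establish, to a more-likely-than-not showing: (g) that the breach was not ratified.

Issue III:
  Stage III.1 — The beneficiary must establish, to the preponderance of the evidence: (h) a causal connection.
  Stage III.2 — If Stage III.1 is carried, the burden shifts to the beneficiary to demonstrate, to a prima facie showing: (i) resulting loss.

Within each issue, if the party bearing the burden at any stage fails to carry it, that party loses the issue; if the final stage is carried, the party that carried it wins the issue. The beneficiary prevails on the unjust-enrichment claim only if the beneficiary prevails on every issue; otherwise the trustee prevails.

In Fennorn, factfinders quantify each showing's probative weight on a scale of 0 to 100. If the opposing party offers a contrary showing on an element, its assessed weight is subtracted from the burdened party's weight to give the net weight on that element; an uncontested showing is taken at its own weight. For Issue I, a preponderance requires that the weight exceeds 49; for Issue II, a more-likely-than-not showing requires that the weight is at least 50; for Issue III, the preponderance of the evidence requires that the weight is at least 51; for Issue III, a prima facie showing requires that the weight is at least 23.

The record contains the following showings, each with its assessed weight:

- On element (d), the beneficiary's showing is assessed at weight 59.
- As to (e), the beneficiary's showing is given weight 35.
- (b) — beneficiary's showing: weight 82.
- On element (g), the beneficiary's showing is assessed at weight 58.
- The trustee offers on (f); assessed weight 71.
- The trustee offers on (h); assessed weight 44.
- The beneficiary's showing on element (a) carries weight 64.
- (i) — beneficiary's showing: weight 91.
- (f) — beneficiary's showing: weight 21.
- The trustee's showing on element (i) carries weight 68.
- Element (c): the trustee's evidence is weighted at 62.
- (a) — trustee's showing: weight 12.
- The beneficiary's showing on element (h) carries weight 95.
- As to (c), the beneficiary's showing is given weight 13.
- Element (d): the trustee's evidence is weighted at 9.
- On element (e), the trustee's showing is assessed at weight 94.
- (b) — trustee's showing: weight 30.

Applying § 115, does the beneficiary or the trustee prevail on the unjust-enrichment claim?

beneficiary

— Issue I —
At Stage I.1 the beneficiary must meet a preponderance (weight exceeds 49): on (a) the weight is 64 less the opposing 12 gives net 52, which does exceed 49, so (a) meets the standard; on (b) the weight is 82 less the opposing 30 gives net 52, > 49, so (b) meets the standard.
  Stage I.1 is satisfied; the onus moves to the trustee.
At Stage I.2 the trustee must meet a preponderance (weight exceeds 49): on (c) the weight is 62 less the opposing 13 gives net 49, ≤ 49, so (c) does not meet the standard.
  Not every element is met, so the trustee fails to carry Stage I.2.
The beneficiary prevails on this issue.
— Issue II —
Stage II.1 (beneficiary, a more-likely-than-not showing, weight is at least 50): (d) net 59−9=50 ≥ 50 — meets.
  Stage II.1 is satisfied; the onus moves to the trustee.
Stage II.2 (trustee, a more-likely-than-not showing, weight is at least 50): (e) net 94−35=59 ≥ 50 — meets; (f) net 71−21=50 ≥ 50 — meets.
  Stage II.2 is satisfied; the onus moves to the beneficiary.
Stage II.3 (beneficiary, a more-likely-than-not showing, weight is at least 50): (g) 58 ≥ 50 — meets.
  All elements met at the final stage.
Every stage carried; the beneficiary prevails on this issue.
— Issue III —
At Stage III.1 the beneficiary must meet the preponderance of the evidence (weight is at least 51): on (h) the weight is 95 less the opposing 44 gives net 51, which does reach 51, so (h) meets the standard.
  Stage III.1 carried; the burden remains with the beneficiary.
At Stage III.2 the beneficiary must meet a prima facie showing (weight is at least 23): on (i) the weight is 91 less the opposing 68 gives net 23, ≥ 23, so (i) meets the standard.
  Stage III.2 carried; the final stage is satisfied.
Every stage carried; the beneficiary prevails on this issue.
Per-issue: Issue I → beneficiary; Issue II → beneficiary; Issue III → beneficiary. The beneficiary must prevail on every issue; overall, the beneficiary prevails.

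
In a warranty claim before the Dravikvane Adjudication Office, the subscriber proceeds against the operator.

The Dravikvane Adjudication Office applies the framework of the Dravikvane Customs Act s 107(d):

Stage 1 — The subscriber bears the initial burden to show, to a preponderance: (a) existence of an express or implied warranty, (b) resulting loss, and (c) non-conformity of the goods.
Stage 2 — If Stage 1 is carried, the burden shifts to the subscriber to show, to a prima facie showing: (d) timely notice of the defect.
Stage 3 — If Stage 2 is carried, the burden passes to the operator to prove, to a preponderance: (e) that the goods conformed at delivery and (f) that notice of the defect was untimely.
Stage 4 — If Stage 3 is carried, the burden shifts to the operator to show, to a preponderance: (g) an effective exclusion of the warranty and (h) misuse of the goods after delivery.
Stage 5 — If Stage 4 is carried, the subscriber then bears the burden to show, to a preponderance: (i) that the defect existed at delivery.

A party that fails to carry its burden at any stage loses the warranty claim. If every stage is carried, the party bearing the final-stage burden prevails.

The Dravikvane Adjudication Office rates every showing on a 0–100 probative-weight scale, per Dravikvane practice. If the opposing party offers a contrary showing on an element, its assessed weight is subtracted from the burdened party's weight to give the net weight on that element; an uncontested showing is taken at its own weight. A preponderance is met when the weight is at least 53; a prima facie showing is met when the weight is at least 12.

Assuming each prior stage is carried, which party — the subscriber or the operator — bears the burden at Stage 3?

Stage 3's rule assigns the burden to the operator (to a preponderance).

operator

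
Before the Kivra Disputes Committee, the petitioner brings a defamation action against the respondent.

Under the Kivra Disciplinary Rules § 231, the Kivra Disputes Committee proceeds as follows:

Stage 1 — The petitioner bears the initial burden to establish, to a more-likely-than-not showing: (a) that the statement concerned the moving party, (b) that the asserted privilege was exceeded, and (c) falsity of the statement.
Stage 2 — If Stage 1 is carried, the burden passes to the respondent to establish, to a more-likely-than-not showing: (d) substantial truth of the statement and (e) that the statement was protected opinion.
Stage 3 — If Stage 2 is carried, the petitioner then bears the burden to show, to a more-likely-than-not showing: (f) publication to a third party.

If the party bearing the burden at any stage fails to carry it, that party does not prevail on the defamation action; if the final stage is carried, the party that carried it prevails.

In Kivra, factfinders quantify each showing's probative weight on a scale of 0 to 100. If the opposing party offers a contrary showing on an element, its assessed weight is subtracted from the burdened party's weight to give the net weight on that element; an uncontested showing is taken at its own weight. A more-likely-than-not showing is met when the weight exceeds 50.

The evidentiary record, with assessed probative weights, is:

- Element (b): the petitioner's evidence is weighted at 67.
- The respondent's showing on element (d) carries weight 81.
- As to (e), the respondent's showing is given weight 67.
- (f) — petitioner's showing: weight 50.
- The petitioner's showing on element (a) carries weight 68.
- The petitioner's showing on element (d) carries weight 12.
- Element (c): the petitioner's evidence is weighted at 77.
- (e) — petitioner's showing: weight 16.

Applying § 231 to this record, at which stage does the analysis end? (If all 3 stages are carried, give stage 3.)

stage 3

At Stage 1 the petitioner must meet a more-likely-than-not showing (weight exceeds 50): on (a) the weight is 68, > 50, so (a) meets the standard; on (b) the weight is 67, which does exceed 50, so (b) meets the standard; on (c) the weight is 77, which does exceed 50, so (c) meets the standard.
  The petitioner carries Stage 1; the respondent now bears the burden.
At Stage 2 the respondent must meet a more-likely-than-not showing (weight exceeds 50): on (d) the weight is 81 less the opposing 12 gives net 69, which does exceed 50, so (d) meets the standard; on (e) the weight is 67 less the opposing 16 gives net 51, which does exceed 50, so (e) meets the standard.
  The respondent carries Stage 2; the petitioner now bears the burden.
At Stage 3 the petitioner must meet a more-likely-than-not showing (weight exceeds 50): on (f) the weight is 50, ≤ 50, so (f) does not meet the standard.
  The petitioner does not carry Stage 3.
The analysis ends at Stage 3; the respondent prevails.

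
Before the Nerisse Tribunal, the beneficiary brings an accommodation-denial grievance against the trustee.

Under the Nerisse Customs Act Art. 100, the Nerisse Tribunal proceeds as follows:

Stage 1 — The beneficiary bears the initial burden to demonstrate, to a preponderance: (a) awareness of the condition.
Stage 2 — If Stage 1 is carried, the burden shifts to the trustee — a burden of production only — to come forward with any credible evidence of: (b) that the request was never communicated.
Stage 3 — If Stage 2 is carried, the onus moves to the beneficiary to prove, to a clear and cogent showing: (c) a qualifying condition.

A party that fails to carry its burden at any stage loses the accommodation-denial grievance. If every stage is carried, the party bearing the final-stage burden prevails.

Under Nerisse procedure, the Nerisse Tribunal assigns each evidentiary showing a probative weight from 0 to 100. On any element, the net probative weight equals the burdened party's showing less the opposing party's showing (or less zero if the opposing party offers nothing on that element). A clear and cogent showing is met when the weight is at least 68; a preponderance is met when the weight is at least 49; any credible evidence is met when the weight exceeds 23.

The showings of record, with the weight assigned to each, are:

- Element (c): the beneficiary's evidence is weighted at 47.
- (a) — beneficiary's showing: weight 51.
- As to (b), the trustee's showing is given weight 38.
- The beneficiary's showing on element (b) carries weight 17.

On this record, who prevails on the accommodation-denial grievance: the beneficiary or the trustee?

beneficiary

At Stage 1 the beneficiary must meet a preponderance (weight is at least 49): on (a) the weight is 51, which does reach 49, so (a) meets the standard.
  Stage 1 is satisfied; the onus moves to the trustee.
At Stage 2 the trustee must meet any credible evidence (weight exceeds 23): on (b) the weight is 38 less the opposing 17 gives net 21, which does not exceed 23, so (b) does not meet the standard.
  Stage 2 not carried; the trustee fails its burden.
The beneficiary prevails.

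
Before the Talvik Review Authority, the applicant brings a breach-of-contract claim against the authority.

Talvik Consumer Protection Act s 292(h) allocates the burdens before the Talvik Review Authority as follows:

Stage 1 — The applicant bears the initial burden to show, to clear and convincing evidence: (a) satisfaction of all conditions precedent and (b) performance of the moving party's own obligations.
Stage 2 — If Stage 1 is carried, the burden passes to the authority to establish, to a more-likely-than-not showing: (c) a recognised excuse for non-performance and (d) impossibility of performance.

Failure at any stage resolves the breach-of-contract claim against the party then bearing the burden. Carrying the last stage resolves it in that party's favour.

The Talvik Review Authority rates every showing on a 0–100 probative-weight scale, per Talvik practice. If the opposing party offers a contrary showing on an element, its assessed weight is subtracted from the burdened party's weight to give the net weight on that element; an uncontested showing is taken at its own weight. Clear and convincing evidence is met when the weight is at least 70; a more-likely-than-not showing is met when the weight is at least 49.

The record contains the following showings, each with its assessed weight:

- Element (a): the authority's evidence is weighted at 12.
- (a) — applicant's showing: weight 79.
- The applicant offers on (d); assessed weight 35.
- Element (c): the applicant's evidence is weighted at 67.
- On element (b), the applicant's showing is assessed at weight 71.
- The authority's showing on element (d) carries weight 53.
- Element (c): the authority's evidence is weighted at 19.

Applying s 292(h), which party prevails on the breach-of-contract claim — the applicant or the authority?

Stage 1 (applicant, clear and convincing evidence, weight is at least 70): (a) net 79−12=67 < 70 — fails; (b) 71 ≥ 70 — meets.
  Not every element is met, so the applicant fails to carry Stage 1.
So the authority prevails.

authority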